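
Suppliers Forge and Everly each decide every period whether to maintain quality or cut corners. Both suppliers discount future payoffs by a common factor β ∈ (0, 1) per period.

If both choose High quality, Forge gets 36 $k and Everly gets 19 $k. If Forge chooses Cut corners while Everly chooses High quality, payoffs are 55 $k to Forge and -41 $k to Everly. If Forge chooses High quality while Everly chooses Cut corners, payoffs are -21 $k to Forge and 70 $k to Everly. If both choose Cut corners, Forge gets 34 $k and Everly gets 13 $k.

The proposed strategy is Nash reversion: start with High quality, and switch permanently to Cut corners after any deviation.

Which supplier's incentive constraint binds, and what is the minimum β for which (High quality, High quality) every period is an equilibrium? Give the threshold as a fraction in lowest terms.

Forge's threshold: (55−36)/(55−34) = 19/21.
Everly's threshold: (70−19)/(70−13) = 17/19.
19/21 > 17/19, so Forge binds and β* = 19/21.

Forge; β ≥ 19/21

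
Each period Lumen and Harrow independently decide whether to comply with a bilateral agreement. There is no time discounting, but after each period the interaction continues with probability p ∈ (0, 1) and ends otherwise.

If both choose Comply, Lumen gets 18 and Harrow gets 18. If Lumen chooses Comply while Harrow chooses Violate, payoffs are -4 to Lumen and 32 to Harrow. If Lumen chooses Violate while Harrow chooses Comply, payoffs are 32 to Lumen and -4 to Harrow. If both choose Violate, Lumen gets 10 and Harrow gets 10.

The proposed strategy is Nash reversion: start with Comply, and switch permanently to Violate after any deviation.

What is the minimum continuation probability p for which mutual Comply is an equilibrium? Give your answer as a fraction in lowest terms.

7/11

With no time discounting, the continuation probability p plays the role of the discount factor.
Grim-trigger IC: 18/(1−p) ≥ 32 + 10p/(1−p) ⇒ p ≥ (32−18)/(32−10) = 7/11.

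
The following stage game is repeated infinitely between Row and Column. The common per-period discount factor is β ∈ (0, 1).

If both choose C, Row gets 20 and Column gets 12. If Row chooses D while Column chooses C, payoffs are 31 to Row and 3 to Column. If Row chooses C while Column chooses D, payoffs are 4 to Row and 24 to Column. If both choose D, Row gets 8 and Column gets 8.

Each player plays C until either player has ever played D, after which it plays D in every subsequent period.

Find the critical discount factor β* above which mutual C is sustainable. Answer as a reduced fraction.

3/4

Row: cooperation gives 20 each period; deviation gives 31 once then 8 forever.
  20/(1−β) ≥ 31 + 8β/(1−β) ⇒ β ≥ 11/23.
Column: cooperation gives 12 each period; deviation gives 24 once then 8 forever.
  β ≥ 12/16 = 3/4.
Both must hold, so the binding constraint is Column's: β ≥ 3/4.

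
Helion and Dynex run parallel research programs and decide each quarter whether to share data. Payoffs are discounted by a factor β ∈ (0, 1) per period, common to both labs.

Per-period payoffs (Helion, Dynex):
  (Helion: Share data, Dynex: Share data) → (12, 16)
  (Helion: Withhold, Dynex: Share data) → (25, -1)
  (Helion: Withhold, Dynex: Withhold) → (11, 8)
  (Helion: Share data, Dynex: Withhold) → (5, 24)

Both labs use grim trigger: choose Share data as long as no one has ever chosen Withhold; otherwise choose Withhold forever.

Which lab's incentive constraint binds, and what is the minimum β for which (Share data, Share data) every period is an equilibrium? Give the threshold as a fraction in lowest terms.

Helion's threshold: (25−12)/(25−11) = 13/14.
Dynex's threshold: (24−16)/(24−8) = 1/2.
13/14 > 1/2, so Helion binds and β* = 13/14.

Helion; β ≥ 13/14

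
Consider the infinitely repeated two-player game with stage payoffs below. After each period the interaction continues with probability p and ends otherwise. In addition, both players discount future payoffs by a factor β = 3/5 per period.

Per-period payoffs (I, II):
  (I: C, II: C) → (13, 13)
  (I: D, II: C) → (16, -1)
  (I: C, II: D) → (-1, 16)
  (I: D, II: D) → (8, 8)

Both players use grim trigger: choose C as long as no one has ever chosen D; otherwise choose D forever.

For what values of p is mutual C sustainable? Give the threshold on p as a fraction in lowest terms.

5/8

Expected continuation weight on next period's payoff is β·p = 3/5·p, which plays the role of the discount factor.
Cooperation requires 3/5·p ≥ (16−13)/(16−8) = 3/8, hence p ≥ 5/8.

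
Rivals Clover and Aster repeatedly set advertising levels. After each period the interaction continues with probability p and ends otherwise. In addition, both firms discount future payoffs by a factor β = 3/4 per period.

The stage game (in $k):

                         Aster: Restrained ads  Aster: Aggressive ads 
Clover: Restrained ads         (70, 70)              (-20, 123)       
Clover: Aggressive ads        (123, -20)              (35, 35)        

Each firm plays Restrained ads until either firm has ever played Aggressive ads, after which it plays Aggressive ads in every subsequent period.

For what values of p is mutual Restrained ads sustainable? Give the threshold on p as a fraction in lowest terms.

With continuation probability p and discount β, the effective per-period discount factor is βp.
Grim-trigger IC: βp ≥ (123−70)/(123−35) = 53/88.
So p ≥ (53/88)/(3/4) = 53/66.

53/66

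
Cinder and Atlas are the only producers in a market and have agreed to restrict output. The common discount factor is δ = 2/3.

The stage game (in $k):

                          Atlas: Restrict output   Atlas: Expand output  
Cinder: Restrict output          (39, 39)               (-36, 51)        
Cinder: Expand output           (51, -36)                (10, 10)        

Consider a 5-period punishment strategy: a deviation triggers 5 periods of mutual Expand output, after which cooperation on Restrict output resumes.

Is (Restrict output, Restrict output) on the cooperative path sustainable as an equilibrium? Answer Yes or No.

A one-shot deviation gives 51 now, then 10 for 5 periods, then back to 39.
Gain from deviating: (51−39) today; loss: (39−10) in each of the next 5 periods.
No-deviation condition: (39−10)(δ+…+δ^5) ≥ 51−39, i.e. δ+…+δ^5 ≥ 12/29.
At δ = 2/3: δ+…+δ^5 = 1.7366 ≥ 0.4138.
So cooperation is sustainable.

Yes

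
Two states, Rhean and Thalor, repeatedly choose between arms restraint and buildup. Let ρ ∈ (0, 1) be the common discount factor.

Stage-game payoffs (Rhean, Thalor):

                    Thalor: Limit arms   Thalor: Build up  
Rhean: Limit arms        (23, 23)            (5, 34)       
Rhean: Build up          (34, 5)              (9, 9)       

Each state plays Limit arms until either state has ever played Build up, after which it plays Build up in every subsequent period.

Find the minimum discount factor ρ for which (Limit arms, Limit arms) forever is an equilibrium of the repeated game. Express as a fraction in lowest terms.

11/25

Cooperation forever yields 23 each period: 23/(1−ρ).
Deviating yields 34 once, then 9 forever: 34 + 9ρ/(1−ρ).
No profitable deviation requires 23/(1−ρ) ≥ 34 + 9ρ/(1−ρ).
Multiplying by (1−ρ): 23 ≥ 34(1−ρ) + 9ρ = 34 − 25ρ.
So 25ρ ≥ 11, i.e. ρ ≥ 11/25.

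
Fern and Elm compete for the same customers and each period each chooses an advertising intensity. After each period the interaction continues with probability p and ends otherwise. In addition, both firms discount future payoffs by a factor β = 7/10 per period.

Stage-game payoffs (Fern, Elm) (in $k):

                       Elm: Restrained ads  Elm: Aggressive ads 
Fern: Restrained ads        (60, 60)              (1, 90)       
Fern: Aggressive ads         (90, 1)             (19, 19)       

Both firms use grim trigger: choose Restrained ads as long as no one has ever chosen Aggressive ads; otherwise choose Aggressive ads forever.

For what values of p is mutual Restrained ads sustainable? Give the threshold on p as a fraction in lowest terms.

300/497

Expected continuation weight on next period's payoff is β·p = 7/10·p, which plays the role of the discount factor.
Cooperation requires 7/10·p ≥ (90−60)/(90−19) = 30/71, hence p ≥ 300/497.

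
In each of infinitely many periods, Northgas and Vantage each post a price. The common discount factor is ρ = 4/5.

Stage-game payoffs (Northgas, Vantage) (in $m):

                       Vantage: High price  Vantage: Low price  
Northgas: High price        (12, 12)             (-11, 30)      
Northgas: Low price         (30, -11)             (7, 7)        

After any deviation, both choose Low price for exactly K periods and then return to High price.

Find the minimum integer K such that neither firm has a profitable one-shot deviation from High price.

11

No profitable deviation requires (12−7)(ρ+…+ρ^K) ≥ 30−12, i.e. ρ+…+ρ^K ≥ 18/5 ≈ 3.6000.
With ρ = 4/5, the partial sums are K=1: 0.8000, K=2: 1.4400, …, K=9: 3.4631, K=10: 3.5705, K=11: 3.6564.
K = 11 is the first length at which the sum reaches 3.6000.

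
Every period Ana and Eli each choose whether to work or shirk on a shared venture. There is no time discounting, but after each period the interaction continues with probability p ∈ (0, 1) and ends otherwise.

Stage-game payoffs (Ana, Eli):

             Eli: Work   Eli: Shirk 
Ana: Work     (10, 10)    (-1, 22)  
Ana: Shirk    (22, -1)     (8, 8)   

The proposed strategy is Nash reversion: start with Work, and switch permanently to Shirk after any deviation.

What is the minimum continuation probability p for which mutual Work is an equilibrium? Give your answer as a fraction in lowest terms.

6/7

Expected cooperation value is 10 + p·10 + p²·10 + … = 10/(1−p); deviation gives 22 + p·8/(1−p).
10 ≥ 22(1−p) + 8p ⇒ 14p ≥ 12 ⇒ p ≥ 12/14 = 6/7.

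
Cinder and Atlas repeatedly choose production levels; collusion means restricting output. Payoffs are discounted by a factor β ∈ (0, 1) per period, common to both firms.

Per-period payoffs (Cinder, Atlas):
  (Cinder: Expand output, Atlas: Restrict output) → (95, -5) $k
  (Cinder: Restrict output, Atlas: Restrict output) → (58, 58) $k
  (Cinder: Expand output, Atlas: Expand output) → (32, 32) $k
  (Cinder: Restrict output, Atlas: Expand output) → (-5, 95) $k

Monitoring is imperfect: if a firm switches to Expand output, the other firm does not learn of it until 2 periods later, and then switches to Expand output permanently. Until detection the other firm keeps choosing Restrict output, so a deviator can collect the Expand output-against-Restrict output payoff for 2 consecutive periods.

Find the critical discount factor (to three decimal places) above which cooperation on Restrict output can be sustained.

Deviating for the 2 undetected periods gains 95−58 = 37 per period over cooperation, then loses 58−32 = 26 per period forever once punishment starts.
Gain: 37(1 + β + … + β^1); loss: 26·β^2/(1−β).
No profitable deviation ⇔ 37(1−β^2) ≤ 26·β^2, i.e. β^2 ≥ 37/(37+26) = 37/63.
Hence β ≥ (37/63)^(1/2) ≈ 0.766.

0.766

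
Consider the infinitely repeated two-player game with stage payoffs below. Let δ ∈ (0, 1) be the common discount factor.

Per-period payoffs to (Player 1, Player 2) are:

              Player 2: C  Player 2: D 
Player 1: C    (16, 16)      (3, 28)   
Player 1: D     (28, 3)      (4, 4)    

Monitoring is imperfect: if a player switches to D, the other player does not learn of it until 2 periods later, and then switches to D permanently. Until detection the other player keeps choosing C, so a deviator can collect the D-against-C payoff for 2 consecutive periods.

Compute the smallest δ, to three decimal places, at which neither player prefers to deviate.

0.707

Deviating for the 2 undetected periods gains 28−16 = 12 per period over cooperation, then loses 16−4 = 12 per period forever once punishment starts.
Gain: 12(1 + δ + … + δ^1); loss: 12·δ^2/(1−δ).
No profitable deviation ⇔ 12(1−δ^2) ≤ 12·δ^2, i.e. δ^2 ≥ 12/(12+12) = 1/2.
Hence δ ≥ (1/2)^(1/2) ≈ 0.707.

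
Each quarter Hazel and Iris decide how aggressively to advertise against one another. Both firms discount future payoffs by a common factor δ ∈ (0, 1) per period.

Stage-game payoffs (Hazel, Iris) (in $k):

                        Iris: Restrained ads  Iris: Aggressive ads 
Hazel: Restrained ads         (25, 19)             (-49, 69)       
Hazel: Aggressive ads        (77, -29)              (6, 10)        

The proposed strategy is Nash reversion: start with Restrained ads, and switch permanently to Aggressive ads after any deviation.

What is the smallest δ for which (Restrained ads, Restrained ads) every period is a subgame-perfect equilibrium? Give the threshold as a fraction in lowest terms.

Hazel's threshold: (77−25)/(77−6) = 52/71.
Iris's threshold: (69−19)/(69−10) = 50/59.
52/71 < 50/59, so Iris binds and δ* = 50/59.

50/59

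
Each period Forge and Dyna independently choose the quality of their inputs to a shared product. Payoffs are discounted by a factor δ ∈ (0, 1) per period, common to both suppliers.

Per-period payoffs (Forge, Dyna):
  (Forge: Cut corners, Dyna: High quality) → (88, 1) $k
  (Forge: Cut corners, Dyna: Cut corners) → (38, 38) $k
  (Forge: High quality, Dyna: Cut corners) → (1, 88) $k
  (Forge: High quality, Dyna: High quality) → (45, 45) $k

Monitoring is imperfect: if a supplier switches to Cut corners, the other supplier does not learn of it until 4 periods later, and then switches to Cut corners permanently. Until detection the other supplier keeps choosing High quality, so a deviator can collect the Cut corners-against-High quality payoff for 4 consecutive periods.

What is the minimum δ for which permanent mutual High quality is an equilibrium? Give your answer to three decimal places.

The best deviation is to choose Cut corners for all 4 undetected periods, earning 88 each, then 38 forever once detected.
Deviation value: 88(1−δ^4)/(1−δ) + 38δ^4/(1−δ); cooperation value: 45/(1−δ).
IC: 45 ≥ 88(1−δ^4) + 38δ^4 = 88 − 50δ^4.
So δ^4 ≥ 43/50, giving δ ≥ (43/50)^(1/4) ≈ 0.963.

0.963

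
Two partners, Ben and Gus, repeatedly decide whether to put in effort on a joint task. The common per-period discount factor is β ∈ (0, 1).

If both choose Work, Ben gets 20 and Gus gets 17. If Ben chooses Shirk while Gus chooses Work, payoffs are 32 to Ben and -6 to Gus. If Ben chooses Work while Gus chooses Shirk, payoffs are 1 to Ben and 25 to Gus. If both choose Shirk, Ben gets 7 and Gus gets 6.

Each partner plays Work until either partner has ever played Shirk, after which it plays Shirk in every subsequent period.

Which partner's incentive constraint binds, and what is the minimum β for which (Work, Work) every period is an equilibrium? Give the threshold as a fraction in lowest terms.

For Ben: deviation gain 32−20 = 12, per-period punishment loss 20−7 = 13. IC gives β ≥ 12/25.
For Gus: gain 8, loss 11 per period, so β ≥ 8/19.
The tighter constraint is Ben's, so cooperation needs β ≥ 12/25.

Ben; β ≥ 12/25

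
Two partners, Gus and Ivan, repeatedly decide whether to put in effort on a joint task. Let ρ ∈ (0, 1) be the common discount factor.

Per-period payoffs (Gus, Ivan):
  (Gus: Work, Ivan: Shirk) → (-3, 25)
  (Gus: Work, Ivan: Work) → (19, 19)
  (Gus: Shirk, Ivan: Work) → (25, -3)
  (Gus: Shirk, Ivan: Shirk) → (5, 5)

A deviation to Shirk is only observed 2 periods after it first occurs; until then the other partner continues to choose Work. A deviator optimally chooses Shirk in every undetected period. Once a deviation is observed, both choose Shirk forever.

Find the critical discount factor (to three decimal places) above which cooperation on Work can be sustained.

Deviating for the 2 undetected periods gains 25−19 = 6 per period over cooperation, then loses 19−5 = 14 per period forever once punishment starts.
Gain: 6(1 + ρ + … + ρ^1); loss: 14·ρ^2/(1−ρ).
No profitable deviation ⇔ 6(1−ρ^2) ≤ 14·ρ^2, i.e. ρ^2 ≥ 6/(6+14) = 3/10.
Hence ρ ≥ (3/10)^(1/2) ≈ 0.548.

0.548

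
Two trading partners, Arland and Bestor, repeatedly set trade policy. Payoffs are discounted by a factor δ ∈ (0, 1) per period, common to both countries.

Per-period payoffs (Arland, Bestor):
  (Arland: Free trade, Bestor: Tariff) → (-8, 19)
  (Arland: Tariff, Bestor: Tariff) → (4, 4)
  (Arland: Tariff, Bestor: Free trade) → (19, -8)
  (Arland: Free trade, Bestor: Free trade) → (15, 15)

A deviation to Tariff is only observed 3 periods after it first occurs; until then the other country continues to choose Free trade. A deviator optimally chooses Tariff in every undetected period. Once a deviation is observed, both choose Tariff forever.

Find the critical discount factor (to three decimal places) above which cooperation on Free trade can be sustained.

The best deviation is to choose Tariff for all 3 undetected periods, earning 19 each, then 4 forever once detected.
Deviation value: 19(1−δ^3)/(1−δ) + 4δ^3/(1−δ); cooperation value: 15/(1−δ).
IC: 15 ≥ 19(1−δ^3) + 4δ^3 = 19 − 15δ^3.
So δ^3 ≥ 4/15, giving δ ≥ (4/15)^(1/3) ≈ 0.644.

0.644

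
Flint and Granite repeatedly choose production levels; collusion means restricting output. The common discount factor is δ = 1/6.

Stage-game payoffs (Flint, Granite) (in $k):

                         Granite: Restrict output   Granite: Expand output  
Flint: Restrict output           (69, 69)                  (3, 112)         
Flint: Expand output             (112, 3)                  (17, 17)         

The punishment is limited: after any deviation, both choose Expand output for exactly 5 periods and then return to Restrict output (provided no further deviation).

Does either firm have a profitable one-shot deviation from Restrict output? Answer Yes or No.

Yes

Comparing payoff streams over the 6 periods until play realigns: cooperate → 69(1+δ+…+δ^5); deviate → 112 + 17(δ+…+δ^5).
Cooperation is sustained iff (69−17)(δ+…+δ^5) ≥ 112−69.
δ+…+δ^5 = 1/6·(1−(1/6)^5)/(1−1/6) = 0.2000, and (112−69)/(69−17) = 0.8269.
0.2000 < 0.8269, so cooperation is not sustainable.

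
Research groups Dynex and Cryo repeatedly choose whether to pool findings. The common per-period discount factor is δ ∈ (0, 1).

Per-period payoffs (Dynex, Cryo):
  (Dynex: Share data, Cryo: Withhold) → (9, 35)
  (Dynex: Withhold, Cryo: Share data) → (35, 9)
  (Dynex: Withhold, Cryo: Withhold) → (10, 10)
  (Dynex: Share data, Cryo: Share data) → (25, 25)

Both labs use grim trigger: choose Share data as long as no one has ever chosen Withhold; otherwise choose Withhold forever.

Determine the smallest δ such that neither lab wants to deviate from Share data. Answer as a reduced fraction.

One-period gain from deviating is 35 − 25 = 10. The loss is 25 − 10 = 15 in every subsequent period, with present value 15·δ/(1−δ).
Deviation is unprofitable when 15·δ/(1−δ) ≥ 10, i.e. δ/(1−δ) ≥ 2/3.
Equivalently δ ≥ 10/(10+15) = 2/5.

2/5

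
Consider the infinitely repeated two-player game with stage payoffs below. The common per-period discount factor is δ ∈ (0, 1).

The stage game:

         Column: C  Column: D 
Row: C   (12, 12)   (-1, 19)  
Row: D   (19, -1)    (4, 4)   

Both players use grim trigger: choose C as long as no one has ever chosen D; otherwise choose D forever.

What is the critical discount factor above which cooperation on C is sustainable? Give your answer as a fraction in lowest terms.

Cooperation forever yields 12 each period: 12/(1−δ).
Deviating yields 19 once, then 4 forever: 19 + 4δ/(1−δ).
No profitable deviation requires 12/(1−δ) ≥ 19 + 4δ/(1−δ).
Multiplying by (1−δ): 12 ≥ 19(1−δ) + 4δ = 19 − 15δ.
So 15δ ≥ 7, i.e. δ ≥ 7/15.

7/15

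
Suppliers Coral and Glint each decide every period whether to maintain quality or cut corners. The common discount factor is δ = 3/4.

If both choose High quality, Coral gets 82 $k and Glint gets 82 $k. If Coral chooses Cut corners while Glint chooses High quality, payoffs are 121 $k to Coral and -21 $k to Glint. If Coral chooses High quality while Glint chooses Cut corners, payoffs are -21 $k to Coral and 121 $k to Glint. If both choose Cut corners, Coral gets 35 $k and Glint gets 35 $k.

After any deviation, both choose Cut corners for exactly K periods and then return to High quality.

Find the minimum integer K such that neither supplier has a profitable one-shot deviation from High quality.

2

No profitable deviation requires (82−35)(δ+…+δ^K) ≥ 121−82, i.e. δ+…+δ^K ≥ 39/47 ≈ 0.8298.
With δ = 3/4, the partial sums are K=1: 0.7500, K=2: 1.3125.
K = 2 is the first length at which the sum reaches 0.8298.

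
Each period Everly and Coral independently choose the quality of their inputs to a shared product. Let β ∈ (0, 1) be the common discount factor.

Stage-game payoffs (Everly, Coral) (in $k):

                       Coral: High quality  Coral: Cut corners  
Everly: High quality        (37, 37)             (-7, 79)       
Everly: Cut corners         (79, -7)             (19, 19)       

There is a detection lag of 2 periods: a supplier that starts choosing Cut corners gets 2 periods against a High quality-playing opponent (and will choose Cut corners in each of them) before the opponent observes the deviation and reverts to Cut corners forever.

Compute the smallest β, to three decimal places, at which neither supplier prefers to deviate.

0.837

The best deviation is to choose Cut corners for all 2 undetected periods, earning 79 each, then 19 forever once detected.
Deviation value: 79(1−β^2)/(1−β) + 19β^2/(1−β); cooperation value: 37/(1−β).
IC: 37 ≥ 79(1−β^2) + 19β^2 = 79 − 60β^2.
So β^2 ≥ 42/60 = 7/10, giving β ≥ (7/10)^(1/2) ≈ 0.837.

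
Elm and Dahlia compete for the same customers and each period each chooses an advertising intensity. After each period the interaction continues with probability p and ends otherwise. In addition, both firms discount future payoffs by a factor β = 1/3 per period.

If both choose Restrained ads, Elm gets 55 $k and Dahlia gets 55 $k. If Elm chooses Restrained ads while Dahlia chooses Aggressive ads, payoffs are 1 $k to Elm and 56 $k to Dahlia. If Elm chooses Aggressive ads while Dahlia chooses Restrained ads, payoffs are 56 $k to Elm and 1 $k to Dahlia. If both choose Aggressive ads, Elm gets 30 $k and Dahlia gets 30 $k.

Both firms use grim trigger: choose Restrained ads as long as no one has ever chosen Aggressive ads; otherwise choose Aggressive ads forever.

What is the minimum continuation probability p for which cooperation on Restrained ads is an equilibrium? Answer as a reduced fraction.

3/26

Expected continuation weight on next period's payoff is β·p = 1/3·p, which plays the role of the discount factor.
Cooperation requires 1/3·p ≥ (56−55)/(56−30) = 1/26, hence p ≥ 3/26.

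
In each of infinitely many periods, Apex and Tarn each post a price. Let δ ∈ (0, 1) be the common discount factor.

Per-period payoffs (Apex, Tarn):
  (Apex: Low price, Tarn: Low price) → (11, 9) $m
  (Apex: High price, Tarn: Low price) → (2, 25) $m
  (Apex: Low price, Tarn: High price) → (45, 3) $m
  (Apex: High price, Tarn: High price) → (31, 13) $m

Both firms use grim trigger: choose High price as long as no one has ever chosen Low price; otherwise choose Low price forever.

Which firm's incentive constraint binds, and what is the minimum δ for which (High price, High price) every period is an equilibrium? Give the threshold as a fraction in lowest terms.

Tarn; δ ≥ 3/4

Apex: cooperation gives 31 each period; deviation gives 45 once then 11 forever.
  31/(1−δ) ≥ 45 + 11δ/(1−δ) ⇒ δ ≥ 14/34 = 7/17.
Tarn: cooperation gives 13 each period; deviation gives 25 once then 9 forever.
  δ ≥ 12/16 = 3/4.
Both must hold, so the binding constraint is Tarn's: δ ≥ 3/4.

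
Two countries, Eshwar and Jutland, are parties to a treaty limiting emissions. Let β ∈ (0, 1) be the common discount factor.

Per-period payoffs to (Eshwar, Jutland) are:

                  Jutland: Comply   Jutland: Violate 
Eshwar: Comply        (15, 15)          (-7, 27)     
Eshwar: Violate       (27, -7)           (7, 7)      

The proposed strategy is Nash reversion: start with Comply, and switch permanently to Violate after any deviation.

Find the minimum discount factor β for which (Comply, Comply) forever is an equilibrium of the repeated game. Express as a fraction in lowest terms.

15/(1−β) ≥ 27 + 7β/(1−β)
15 ≥ 27 − 20β
β ≥ 12/20 = 3/5.

3/5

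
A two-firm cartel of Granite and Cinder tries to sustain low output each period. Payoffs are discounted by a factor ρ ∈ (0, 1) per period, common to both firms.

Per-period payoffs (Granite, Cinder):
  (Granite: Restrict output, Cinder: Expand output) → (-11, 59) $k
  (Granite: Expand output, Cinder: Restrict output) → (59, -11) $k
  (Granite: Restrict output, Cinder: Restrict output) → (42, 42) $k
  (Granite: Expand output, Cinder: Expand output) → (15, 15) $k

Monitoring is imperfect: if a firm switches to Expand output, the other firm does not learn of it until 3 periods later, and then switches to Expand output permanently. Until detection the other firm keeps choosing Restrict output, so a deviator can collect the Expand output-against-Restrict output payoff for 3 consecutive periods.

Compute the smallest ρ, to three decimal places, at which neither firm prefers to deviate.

0.728

The best deviation is to choose Expand output for all 3 undetected periods, earning 59 each, then 15 forever once detected.
Deviation value: 59(1−ρ^3)/(1−ρ) + 15ρ^3/(1−ρ); cooperation value: 42/(1−ρ).
IC: 42 ≥ 59(1−ρ^3) + 15ρ^3 = 59 − 44ρ^3.
So ρ^3 ≥ 17/44, giving ρ ≥ (17/44)^(1/3) ≈ 0.728.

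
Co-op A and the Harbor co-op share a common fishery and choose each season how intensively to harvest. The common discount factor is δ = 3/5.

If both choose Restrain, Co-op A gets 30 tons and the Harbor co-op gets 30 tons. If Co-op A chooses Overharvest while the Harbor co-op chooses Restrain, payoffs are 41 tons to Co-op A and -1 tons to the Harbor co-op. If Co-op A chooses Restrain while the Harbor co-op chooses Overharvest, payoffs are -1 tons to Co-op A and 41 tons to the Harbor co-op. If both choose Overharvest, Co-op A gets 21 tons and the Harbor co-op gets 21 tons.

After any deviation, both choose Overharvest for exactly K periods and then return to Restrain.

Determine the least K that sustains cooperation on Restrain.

IC: δ(1−δ^K)/(1−δ) ≥ (41−30)/(30−21) = 11/9.
With δ = 3/5: need 1 − δ^K ≥ 11/9·(1−3/5)/(3/5), i.e. δ^K ≤ 0.1852.
Since (3/5)^3 = 0.2160 and (3/5)^4 = 0.1296, the smallest such K is 4.

4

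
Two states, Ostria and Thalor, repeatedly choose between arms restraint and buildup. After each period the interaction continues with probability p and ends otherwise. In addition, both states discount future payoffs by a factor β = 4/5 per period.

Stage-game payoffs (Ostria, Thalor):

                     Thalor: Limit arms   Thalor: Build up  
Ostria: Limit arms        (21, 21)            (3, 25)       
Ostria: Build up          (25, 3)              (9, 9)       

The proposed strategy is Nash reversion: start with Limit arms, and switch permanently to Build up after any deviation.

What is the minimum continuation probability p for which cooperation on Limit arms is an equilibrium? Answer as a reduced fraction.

With continuation probability p and discount β, the effective per-period discount factor is βp.
Grim-trigger IC: βp ≥ (25−21)/(25−9) = 1/4.
So p ≥ (1/4)/(4/5) = 5/16.

5/16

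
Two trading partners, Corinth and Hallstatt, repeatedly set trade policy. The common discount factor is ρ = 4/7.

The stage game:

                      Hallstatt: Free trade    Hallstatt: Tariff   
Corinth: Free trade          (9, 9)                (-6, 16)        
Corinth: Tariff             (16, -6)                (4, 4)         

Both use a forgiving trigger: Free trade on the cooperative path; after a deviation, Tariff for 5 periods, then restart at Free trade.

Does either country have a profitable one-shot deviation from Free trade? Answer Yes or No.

A one-shot deviation gives 16 now, then 4 for 5 periods, then back to 9.
Gain from deviating: (16−9) today; loss: (9−4) in each of the next 5 periods.
No-deviation condition: (9−4)(ρ+…+ρ^5) ≥ 16−9, i.e. ρ+…+ρ^5 ≥ 7/5.
At ρ = 4/7: ρ+…+ρ^5 = 1.2521 < 1.4000.
So cooperation is not sustainable.

Yes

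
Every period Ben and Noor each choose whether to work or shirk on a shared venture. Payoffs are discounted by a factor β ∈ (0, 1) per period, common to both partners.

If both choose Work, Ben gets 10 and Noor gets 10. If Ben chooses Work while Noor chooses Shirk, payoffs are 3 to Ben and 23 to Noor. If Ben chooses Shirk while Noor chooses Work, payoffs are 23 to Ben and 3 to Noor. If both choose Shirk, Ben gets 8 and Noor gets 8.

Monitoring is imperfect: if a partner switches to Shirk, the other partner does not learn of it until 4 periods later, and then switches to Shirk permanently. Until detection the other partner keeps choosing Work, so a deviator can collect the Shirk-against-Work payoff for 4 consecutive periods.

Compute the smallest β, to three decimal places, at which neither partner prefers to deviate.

A deviator earns 23 for 4 periods, then 8 forever; cooperating earns 10 forever. Multiplying the IC by (1−β):
10 ≥ 23(1−β^4) + 8β^4, so 15·β^4 ≥ 13 and β^4 ≥ 13/15.
β ≥ (13/15)^(1/4) ≈ 0.965.

0.965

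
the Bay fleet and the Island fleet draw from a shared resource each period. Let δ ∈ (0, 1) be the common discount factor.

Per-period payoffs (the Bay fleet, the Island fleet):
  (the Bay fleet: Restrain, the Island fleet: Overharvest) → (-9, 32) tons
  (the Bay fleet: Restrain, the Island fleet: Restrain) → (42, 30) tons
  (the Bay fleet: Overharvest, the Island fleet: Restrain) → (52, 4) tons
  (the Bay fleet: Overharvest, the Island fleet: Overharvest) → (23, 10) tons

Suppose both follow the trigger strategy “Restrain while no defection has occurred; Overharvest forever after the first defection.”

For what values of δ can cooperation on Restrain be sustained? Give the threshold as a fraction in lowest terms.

the Bay fleet's threshold: (52−42)/(52−23) = 10/29.
the Island fleet's threshold: (32−30)/(32−10) = 1/11.
10/29 > 1/11, so the Bay fleet binds and δ* = 10/29.

10/29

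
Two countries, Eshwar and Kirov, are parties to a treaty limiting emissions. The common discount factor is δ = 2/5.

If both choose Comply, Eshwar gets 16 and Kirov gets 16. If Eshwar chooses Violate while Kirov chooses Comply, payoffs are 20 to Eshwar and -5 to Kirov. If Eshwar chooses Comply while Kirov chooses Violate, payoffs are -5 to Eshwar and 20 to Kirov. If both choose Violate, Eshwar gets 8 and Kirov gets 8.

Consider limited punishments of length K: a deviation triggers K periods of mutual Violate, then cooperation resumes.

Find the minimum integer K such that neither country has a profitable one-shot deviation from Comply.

IC: δ(1−δ^K)/(1−δ) ≥ (20−16)/(16−8) = 1/2.
With δ = 2/5: need 1 − δ^K ≥ 1/2·(1−2/5)/(2/5), i.e. δ^K ≤ 0.2500.
Since (2/5)^1 = 0.4000 and (2/5)^2 = 0.1600, the smallest such K is 2.

2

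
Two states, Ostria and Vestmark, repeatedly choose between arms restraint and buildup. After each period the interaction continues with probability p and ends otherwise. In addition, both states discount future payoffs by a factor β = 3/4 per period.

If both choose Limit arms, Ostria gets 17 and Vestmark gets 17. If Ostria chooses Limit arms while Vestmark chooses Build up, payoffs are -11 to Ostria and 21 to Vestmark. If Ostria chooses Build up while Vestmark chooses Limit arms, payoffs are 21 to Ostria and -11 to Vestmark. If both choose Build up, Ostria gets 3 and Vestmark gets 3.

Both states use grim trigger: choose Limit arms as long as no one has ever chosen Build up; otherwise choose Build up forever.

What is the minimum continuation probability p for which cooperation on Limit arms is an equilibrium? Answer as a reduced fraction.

With continuation probability p and discount β, the effective per-period discount factor is βp.
Grim-trigger IC: βp ≥ (21−17)/(21−3) = 2/9.
So p ≥ (2/9)/(3/4) = 8/27.

8/27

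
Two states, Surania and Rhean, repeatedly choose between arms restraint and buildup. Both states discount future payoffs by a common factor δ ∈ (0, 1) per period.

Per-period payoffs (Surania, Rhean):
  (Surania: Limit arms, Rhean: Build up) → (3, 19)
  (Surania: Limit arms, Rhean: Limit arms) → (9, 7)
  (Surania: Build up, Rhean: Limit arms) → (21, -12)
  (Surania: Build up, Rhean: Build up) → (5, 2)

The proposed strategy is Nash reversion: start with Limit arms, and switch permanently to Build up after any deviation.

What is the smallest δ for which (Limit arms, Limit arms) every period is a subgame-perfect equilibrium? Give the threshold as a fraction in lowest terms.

3/4

Surania's threshold: (21−9)/(21−5) = 3/4.
Rhean's threshold: (19−7)/(19−2) = 12/17.
3/4 > 12/17, so Surania binds and δ* = 3/4.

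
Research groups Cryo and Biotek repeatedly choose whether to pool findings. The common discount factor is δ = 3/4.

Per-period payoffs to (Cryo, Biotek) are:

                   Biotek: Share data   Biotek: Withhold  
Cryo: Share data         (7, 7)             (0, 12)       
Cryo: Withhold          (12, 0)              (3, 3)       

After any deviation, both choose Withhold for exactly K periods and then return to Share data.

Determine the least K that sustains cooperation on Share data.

Need Σ_{k=1}^{K} δ^k ≥ (12−7)/(7−3) = 1.2500 at δ = 3/4.
At K = 1 the sum is 0.7500 < 1.2500; at K = 2 it is 1.3125 ≥ 1.2500.
So the minimum punishment length is K = 2.

2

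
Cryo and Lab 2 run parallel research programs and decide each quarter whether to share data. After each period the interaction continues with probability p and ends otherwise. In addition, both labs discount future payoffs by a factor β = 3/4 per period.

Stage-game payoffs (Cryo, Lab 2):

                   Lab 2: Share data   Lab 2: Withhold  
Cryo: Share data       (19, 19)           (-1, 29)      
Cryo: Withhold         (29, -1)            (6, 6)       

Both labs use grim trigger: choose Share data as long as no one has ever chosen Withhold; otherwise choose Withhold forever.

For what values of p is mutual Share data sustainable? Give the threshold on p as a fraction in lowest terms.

40/69

With continuation probability p and discount β, the effective per-period discount factor is βp.
Grim-trigger IC: βp ≥ (29−19)/(29−6) = 10/23.
So p ≥ (10/23)/(3/4) = 40/69.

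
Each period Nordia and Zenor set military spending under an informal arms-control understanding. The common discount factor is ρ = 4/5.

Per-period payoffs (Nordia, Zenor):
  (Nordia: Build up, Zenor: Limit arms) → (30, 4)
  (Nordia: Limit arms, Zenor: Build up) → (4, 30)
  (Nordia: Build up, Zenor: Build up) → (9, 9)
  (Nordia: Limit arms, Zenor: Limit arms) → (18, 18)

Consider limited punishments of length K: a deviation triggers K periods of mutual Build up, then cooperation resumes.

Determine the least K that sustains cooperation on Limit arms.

IC: ρ(1−ρ^K)/(1−ρ) ≥ (30−18)/(18−9) = 4/3.
With ρ = 4/5: need 1 − ρ^K ≥ 4/3·(1−4/5)/(4/5), i.e. ρ^K ≤ 0.6667.
Since (4/5)^1 = 0.8000 and (4/5)^2 = 0.6400, the smallest such K is 2.

2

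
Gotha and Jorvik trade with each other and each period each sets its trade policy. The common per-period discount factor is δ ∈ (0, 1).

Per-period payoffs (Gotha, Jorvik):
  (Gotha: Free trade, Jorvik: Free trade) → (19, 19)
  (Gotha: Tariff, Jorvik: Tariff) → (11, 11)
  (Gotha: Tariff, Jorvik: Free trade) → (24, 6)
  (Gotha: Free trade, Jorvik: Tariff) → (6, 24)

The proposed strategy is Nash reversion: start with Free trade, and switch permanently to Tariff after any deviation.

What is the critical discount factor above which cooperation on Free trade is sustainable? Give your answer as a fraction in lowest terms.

Under grim trigger the critical discount factor is (T−C)/(T−P) with T = 24, C = 19, P = 11.
δ* = (24−19)/(24−11) = 5/13.

5/13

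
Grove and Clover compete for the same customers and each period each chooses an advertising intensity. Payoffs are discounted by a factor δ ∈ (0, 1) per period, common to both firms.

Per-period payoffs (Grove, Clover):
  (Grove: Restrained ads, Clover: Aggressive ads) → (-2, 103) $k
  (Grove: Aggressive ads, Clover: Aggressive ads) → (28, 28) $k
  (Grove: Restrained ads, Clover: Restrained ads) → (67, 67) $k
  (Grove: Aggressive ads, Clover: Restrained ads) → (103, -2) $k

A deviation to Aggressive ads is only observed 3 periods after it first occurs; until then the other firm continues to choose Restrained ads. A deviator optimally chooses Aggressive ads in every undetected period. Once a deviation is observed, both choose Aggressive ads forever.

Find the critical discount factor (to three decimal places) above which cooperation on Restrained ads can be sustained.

0.783

A deviator earns 103 for 3 periods, then 28 forever; cooperating earns 67 forever. Multiplying the IC by (1−δ):
67 ≥ 103(1−δ^3) + 28δ^3, so 75·δ^3 ≥ 36 and δ^3 ≥ 12/25.
δ ≥ (12/25)^(1/3) ≈ 0.783.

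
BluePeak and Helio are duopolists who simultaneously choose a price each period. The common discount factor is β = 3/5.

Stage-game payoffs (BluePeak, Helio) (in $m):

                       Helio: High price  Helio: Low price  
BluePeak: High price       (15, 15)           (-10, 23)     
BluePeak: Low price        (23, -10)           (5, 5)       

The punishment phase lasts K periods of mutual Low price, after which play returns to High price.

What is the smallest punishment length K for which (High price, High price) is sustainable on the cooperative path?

IC: β(1−β^K)/(1−β) ≥ (23−15)/(15−5) = 4/5.
With β = 3/5: need 1 − β^K ≥ 4/5·(1−3/5)/(3/5), i.e. β^K ≤ 0.4667.
Since (3/5)^1 = 0.6000 and (3/5)^2 = 0.3600, the smallest such K is 2.

2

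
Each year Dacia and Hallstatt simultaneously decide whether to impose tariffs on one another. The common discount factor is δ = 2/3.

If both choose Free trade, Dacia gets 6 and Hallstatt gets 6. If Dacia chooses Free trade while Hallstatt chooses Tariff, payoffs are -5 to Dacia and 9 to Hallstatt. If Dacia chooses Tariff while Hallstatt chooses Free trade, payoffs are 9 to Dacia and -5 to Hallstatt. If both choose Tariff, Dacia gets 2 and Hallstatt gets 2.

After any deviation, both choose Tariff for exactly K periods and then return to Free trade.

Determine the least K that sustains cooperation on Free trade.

IC: δ(1−δ^K)/(1−δ) ≥ (9−6)/(6−2) = 3/4.
With δ = 2/3: need 1 − δ^K ≥ 3/4·(1−2/3)/(2/3), i.e. δ^K ≤ 0.6250.
Since (2/3)^1 = 0.6667 and (2/3)^2 = 0.4444, the smallest such K is 2.

2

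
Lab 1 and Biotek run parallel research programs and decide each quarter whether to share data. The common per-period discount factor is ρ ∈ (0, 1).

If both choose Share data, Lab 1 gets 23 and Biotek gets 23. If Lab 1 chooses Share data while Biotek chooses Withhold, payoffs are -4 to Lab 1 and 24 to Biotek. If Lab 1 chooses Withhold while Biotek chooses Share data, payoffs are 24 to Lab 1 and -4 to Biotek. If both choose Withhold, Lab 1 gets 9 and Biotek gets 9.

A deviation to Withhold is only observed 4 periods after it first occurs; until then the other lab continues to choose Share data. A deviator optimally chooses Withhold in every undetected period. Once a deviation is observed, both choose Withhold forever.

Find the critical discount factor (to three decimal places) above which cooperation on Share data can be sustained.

0.508

Deviating for the 4 undetected periods gains 24−23 = 1 per period over cooperation, then loses 23−9 = 14 per period forever once punishment starts.
Gain: 1(1 + ρ + … + ρ^3); loss: 14·ρ^4/(1−ρ).
No profitable deviation ⇔ 1(1−ρ^4) ≤ 14·ρ^4, i.e. ρ^4 ≥ 1/(1+14) = 1/15.
Hence ρ ≥ (1/15)^(1/4) ≈ 0.508.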